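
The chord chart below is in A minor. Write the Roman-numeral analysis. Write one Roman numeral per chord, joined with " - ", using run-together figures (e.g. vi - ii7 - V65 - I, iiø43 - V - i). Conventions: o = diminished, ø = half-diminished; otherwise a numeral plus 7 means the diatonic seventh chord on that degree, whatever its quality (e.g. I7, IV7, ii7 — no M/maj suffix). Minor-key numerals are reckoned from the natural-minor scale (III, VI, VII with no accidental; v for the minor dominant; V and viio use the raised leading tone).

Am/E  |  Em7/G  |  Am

i64 - v65 - i

Am/E: minor triad on A = scale degree 1 → i64.
Em7/G: minor seventh chord on E = scale degree 5 → v65.
Am: root A is the tonic; minor triad there is i.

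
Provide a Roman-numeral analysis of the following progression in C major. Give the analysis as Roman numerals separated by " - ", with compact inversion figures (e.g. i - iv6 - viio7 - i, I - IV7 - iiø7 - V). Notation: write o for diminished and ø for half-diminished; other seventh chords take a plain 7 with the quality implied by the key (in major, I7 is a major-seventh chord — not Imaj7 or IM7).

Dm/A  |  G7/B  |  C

ii64 - V65 - I

Dm/A has root D, degree 2 in C major, so ii64.
G7/B: dominant seventh chord on G = scale degree 5 → V65.
C: root C is the tonic; major triad there is I.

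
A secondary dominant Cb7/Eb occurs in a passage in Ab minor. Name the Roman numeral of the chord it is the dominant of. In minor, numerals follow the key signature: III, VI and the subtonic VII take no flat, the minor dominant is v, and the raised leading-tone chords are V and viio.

The chord is a dominant seventh chord on Cb.
A dominant resolves down a perfect fifth: Cb → Fb. In Ab minor, Fb is scale degree 6, i.e. VI.

VI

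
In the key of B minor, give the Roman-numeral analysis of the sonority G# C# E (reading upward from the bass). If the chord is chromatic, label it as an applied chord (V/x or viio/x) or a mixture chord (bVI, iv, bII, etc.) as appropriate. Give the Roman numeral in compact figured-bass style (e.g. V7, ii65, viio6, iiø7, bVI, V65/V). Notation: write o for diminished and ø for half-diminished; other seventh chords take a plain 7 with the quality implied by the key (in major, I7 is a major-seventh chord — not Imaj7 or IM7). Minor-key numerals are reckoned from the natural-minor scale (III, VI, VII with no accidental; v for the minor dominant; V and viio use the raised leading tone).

ii64

Stacked in thirds the chord is C#-E-G#: a minor triad on C#.
C# is the second degree of B minor. This is the minor supertonic, borrowed from the parallel major (the Dorian ii).
With G# in the bass the chord is in second inversion, so the figured bass is 64.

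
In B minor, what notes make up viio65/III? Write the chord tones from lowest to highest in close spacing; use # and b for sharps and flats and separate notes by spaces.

E G Bb C#

The slash marks an applied leading-tone chord: viio of III. In B minor, III is D, so the leading tone to it is C#, a half step below.
Building a fully diminished seventh chord on C# gives C#-E-G-Bb.
The figured bass 65 indicates first inversion, placing the third (E) in the bass: E-G-Bb-C#.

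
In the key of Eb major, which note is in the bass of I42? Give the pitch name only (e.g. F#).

I in Eb major has root Eb; the chord is Eb-G-Bb-D.
The figure 42 means third inversion — the seventh is in the bass.

D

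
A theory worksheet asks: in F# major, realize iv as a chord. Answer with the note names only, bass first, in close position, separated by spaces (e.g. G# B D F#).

B D F#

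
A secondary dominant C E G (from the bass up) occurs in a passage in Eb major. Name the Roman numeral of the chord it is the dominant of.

The chord is a major triad on C.
A dominant resolves down a perfect fifth: C → F. In Eb major, F is scale degree 2, i.e. ii.

ii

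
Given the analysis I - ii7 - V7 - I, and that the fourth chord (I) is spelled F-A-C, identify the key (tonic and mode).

I is given as F-A-C — a major triad with root F.
If F is scale degree 1 and the mode makes that degree carry a major triad, the tonic is F and the mode is major.

F major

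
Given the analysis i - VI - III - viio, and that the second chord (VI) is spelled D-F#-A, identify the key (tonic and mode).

The chord D is a major triad rooted on D; its label is VI.
VI on D implies D is the submediant; that puts the tonic at F#, and the uppercase numeral fits minor mode.

F# minor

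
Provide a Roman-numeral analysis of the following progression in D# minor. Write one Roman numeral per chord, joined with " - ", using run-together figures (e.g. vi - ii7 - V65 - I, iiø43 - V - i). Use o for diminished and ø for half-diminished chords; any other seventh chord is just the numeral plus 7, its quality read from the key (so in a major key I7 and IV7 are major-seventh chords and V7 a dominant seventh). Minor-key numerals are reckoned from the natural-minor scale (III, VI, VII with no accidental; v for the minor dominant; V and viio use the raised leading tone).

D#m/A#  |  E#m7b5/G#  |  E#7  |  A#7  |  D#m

D#m/A# has root D#, degree 1 in D# minor, so i64.
E#m7b5/G#: half-diminished seventh chord on E# = scale degree 2 → iiø65.
E#7: chromatic; E# is V of V, so V7/V.
A#7: root A# is the dominant; dominant seventh chord there is V7.
D#m has root D#, degree 1 in D# minor, so i.

i64 - iiø65 - V7/V - V7 - i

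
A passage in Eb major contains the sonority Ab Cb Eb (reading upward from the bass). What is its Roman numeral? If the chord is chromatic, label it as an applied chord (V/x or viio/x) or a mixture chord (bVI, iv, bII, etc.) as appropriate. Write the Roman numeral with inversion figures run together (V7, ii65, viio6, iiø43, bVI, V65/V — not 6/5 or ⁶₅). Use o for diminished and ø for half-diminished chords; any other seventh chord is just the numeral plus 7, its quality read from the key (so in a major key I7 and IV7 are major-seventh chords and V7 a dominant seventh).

iv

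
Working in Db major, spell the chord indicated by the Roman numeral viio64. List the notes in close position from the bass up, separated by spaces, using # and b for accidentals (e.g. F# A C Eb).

The numeral's case and figure indicate a diminished triad. In Db major its root, the leading tone, is C.
That chord is spelled C-Eb-Gb.
With the 64 figure the chord is in second inversion; from the bass Gb upward in close position it reads Gb-C-Eb.

Gb C Eb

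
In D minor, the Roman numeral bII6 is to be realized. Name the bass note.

bII in D minor has root Eb; the chord is Eb-G-Bb.
The figure 6 means first inversion — the third is in the bass.

G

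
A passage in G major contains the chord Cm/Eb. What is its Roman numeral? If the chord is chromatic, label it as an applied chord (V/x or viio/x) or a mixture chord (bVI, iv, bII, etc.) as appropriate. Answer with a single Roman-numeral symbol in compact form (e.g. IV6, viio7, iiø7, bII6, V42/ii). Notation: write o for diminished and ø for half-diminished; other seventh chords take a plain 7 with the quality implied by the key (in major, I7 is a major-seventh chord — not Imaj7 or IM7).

iv6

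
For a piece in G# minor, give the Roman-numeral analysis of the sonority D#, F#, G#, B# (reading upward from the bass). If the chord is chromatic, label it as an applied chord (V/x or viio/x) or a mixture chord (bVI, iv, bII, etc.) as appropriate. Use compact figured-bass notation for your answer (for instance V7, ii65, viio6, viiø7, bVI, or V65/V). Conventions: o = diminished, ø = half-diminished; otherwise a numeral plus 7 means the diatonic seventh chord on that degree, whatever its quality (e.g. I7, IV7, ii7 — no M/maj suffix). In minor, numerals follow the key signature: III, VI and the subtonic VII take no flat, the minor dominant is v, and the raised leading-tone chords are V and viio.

The pitches G#-B#-D#-F# form a dominant seventh chord rooted on G#.
G# is not a diatonic chord root with this quality in G# minor, but it lies a perfect fifth above C# (iv), so the chord functions as an applied dominant of iv.
With D# in the bass the chord is in second inversion, so the figured bass is 43.

V43/iv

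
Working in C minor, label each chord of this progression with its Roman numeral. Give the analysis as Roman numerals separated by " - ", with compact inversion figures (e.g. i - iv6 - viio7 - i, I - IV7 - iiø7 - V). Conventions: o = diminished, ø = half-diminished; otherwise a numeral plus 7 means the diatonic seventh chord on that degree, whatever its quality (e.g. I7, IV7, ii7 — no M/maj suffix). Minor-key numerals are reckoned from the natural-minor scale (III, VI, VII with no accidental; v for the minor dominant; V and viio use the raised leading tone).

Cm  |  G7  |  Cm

i - V7 - i

Cm: minor triad on C = scale degree 1 → i.
G7: root G is the dominant; dominant seventh chord there is V7.
Cm has root C, degree 1 in C minor, so i.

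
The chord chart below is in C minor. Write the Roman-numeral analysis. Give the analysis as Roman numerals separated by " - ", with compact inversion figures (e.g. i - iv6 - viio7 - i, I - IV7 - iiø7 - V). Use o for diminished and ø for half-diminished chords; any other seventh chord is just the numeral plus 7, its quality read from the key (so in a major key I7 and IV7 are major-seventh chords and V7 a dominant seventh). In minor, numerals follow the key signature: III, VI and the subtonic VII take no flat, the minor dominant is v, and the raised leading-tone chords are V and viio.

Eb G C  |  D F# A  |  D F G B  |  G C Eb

Eb-G-C has root C, degree 1 in C minor, so i6.
D-F#-A: chromatic; D is V of V, so V/V.
D-F-G-B: dominant seventh chord on G = scale degree 5 → V43.
G-C-Eb: minor triad on C = scale degree 1 → i64.

i6 - V/V - V43 - i64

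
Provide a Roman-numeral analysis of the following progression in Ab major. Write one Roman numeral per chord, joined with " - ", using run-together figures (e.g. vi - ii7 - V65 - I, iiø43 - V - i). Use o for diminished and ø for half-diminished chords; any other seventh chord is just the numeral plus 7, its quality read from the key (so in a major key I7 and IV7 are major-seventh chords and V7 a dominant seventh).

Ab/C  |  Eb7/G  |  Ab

I6 - V65 - I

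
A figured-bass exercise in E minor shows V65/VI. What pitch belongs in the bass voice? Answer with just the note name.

The applied chord V65/VI is rooted on G: G-B-D-F.
The figure 65 means first inversion — the third is in the bass.

B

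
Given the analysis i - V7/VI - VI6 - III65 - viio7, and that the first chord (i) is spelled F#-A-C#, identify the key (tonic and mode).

F# minor

The chord F#m is a minor triad rooted on F#; its label is i.
If F# is scale degree 1 and the mode makes that degree carry a minor triad, the tonic is F# and the mode is minor.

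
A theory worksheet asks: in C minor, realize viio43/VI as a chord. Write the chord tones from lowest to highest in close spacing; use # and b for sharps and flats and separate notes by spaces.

Db Fb G Bb

viio43/VI is a secondary leading-tone chord. The target VI is Ab in C minor; the applied chord is rooted a semitone below, on G.
Building a fully diminished seventh chord on G gives G-Bb-Db-Fb.
The figured bass 43 indicates second inversion, placing the fifth (Db) in the bass: Db-Fb-G-Bb.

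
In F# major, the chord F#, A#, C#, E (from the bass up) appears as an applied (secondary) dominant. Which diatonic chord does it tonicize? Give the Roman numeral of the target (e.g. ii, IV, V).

The chord is a dominant seventh chord on F#.
A dominant resolves down a perfect fifth: F# → B. In F# major, B is scale degree 4, i.e. IV.

IV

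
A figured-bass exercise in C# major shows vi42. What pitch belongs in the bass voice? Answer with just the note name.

vi in C# major has root A#; the chord is A#-C#-E#-G#.
The figure 42 means third inversion — the seventh is in the bass.

G#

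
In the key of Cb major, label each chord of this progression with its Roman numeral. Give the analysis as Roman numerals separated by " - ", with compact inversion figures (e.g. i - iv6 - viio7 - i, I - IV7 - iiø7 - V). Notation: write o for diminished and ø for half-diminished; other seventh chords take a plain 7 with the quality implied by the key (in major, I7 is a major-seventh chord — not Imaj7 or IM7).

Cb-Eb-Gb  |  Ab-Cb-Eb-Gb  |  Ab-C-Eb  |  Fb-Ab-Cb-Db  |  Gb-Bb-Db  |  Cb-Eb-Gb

I - vi7 - V/ii - ii65 - V - I

Cb-Eb-Gb has root Cb, degree 1 in Cb major, so I.
Ab-Cb-Eb-Gb has root Ab, degree 6 in Cb major, so vi7.
Ab-C-Eb: chromatic; Ab is V of ii, so V/ii.
Fb-Ab-Cb-Db: root Db is the supertonic; minor seventh chord there is ii65.
Gb-Bb-Db: root Gb is the dominant; major triad there is V.
Cb-Eb-Gb has root Cb, degree 1 in Cb major, so I.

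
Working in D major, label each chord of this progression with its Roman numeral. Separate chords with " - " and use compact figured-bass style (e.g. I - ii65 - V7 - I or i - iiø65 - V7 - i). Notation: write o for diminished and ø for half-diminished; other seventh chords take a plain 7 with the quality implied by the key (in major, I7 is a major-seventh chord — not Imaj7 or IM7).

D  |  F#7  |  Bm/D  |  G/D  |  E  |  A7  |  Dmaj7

D: major triad on D = scale degree 1 → I.
F#7 is the secondary dominant of vi (dominant seventh chord on F#): V7/vi.
Bm/D has root B, degree 6 in D major, so vi6.
G/D: major triad on G = scale degree 4 → IV64.
E: a major triad on E, the applied dominant of V → V/V.
A7: dominant seventh chord on A = scale degree 5 → V7.
Dmaj7: root D is the tonic; major seventh chord there is I7.

I - V7/vi - vi6 - IV64 - V/V - V7 - I7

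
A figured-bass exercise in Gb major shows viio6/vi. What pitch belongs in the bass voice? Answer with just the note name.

The applied chord viio6/vi is rooted on D: D-F-Ab.
The figure 6 means first inversion — the third is in the bass.

F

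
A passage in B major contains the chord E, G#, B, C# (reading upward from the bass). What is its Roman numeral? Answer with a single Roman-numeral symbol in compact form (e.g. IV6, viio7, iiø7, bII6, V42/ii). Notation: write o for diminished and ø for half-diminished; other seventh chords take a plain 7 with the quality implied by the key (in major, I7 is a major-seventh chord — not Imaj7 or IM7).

ii65

The pitches C#-E-G#-B form a minor seventh chord rooted on C#.
C# is scale degree 2 in B major, and a minor seventh chord on that degree is written ii7.
With E in the bass the chord is in first inversion, so the figured bass is 65.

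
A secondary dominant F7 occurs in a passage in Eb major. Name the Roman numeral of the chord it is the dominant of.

V

The chord is a dominant seventh chord on F.
A dominant resolves down a perfect fifth: F → Bb. In Eb major, Bb is scale degree 5, i.e. V.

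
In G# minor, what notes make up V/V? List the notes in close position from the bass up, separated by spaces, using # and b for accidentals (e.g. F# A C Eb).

The slash means an applied dominant: we want the dominant of V. In G# minor, V is D# major, and its dominant is built on A#.
Building a major triad on A# gives A#-C##-E#.

A# C## E#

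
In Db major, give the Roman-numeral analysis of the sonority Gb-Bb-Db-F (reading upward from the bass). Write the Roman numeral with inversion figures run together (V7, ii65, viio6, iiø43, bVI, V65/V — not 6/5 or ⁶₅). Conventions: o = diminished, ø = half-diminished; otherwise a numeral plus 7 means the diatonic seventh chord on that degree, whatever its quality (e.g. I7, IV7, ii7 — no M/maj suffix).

IV7

Stacked in thirds the chord is Gb-Bb-Db-F: a major seventh chord on Gb.
Gb is scale degree 4 in Db major, and a major seventh chord on that degree is written IV7.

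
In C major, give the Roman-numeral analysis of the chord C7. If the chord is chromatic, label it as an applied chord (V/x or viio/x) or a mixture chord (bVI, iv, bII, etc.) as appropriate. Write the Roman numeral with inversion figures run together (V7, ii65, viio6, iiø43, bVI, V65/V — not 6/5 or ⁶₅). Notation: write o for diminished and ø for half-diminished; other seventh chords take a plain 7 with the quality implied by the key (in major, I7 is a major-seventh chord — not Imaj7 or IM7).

The pitches C-E-G-Bb form a dominant seventh chord rooted on C.
C is not a diatonic chord root with this quality in C major, but it lies a perfect fifth above F (IV), so the chord functions as an applied dominant of IV.

V7/IV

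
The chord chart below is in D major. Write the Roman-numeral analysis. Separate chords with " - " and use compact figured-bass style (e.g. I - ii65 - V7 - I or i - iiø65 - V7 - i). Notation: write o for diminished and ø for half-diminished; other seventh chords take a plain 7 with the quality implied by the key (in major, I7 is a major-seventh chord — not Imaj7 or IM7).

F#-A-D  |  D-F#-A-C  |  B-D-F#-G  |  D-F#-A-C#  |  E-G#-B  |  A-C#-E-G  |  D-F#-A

F#-A-D: root D is the tonic; major triad there is I6.
D-F#-A-C: a dominant seventh chord on D, the applied dominant of IV → V7/IV.
B-D-F#-G has root G, degree 4 in D major, so IV65.
D-F#-A-C#: major seventh chord on D = scale degree 1 → I7.
E-G#-B: a major triad on E, the applied dominant of V → V/V.
A-C#-E-G: root A is the dominant; dominant seventh chord there is V7.
D-F#-A has root D, degree 1 in D major, so I.

I6 - V7/IV - IV65 - I7 - V/V - V7 - I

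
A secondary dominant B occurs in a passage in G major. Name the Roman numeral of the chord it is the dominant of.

vi

The chord is a major triad on B.
A dominant resolves down a perfect fifth: B → E. In G major, E is scale degree 6, i.e. vi.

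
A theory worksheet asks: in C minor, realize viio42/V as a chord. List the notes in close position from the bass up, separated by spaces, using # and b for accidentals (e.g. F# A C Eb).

Eb F# A C

The slash marks an applied leading-tone chord: viio of V. In C minor, V is G, so the leading tone to it is F#, a half step below.
Building a fully diminished seventh chord on F# gives F#-A-C-Eb.
With the 42 figure the chord is in third inversion; from the bass Eb upward in close position it reads Eb-F#-A-C.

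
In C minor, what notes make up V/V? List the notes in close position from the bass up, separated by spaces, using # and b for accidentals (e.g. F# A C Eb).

The slash means an applied dominant: we want the dominant of V. In C minor, V is G major, and its dominant is built on D.
Building a major triad on D gives D-F#-A.

D F# A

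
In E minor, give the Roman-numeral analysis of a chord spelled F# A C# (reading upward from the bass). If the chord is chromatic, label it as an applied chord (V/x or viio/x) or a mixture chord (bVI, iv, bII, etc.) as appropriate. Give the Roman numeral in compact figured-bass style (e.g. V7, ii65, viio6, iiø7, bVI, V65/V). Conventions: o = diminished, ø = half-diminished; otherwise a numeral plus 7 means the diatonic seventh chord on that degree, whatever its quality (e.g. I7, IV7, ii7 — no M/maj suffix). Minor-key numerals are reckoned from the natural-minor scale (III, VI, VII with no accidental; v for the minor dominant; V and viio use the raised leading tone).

Stacked in thirds the chord is F#-A-C#: a minor triad on F#.
F# is the second degree of E minor. This is the minor supertonic, borrowed from the parallel major (the Dorian ii).

ii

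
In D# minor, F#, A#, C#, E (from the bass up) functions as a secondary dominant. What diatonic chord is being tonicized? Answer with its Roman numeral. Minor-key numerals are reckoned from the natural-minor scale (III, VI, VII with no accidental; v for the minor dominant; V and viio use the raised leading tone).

VI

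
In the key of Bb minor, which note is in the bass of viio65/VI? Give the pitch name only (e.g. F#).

Ab

The applied chord viio65/VI is rooted on F: F-Ab-Cb-Ebb.
The figure 65 means first inversion — the third is in the bass.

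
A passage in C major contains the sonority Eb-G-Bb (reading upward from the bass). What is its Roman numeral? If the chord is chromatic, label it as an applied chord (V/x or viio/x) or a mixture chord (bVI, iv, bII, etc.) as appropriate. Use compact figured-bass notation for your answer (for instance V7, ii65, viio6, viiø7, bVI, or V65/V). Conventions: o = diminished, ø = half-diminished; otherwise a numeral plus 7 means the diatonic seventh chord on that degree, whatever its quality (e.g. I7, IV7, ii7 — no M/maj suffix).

Stacked in thirds the chord is Eb-G-Bb: a major triad on Eb.
Eb is the lowered third degree of C major (diatonic 3 would be E). This is a major triad on the lowered third degree, borrowed from the parallel minor.

bIII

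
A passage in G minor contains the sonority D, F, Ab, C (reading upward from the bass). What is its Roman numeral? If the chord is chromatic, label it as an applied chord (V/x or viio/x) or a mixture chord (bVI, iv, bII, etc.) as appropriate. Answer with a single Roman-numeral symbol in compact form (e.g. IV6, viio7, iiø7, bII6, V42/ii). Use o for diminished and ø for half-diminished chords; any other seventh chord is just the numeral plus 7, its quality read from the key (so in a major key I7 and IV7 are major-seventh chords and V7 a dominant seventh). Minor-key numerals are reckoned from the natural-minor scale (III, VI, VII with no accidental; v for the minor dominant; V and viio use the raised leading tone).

viiø7/VI

Stacked in thirds the chord is D-F-Ab-C: a half-diminished seventh chord on D.
D sits a half step below Eb (VI in G minor); a diminished chord there is the applied leading-tone chord of VI.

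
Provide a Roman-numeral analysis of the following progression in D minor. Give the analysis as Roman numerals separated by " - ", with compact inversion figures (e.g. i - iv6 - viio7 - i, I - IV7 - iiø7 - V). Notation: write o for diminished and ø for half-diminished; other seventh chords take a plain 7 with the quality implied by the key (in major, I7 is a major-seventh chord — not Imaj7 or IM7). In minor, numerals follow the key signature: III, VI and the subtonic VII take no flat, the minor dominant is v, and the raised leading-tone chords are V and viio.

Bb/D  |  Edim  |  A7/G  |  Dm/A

VI6 - iio - V42 - i64

Bb/D: major triad on Bb = scale degree 6 → VI6.
Edim: diminished triad on E = scale degree 2 → iio.
A7/G: dominant seventh chord on A = scale degree 5 → V42.
Dm/A: root D is the tonic; minor triad there is i64.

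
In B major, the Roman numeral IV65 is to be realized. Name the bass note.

G#

IV in B major has root E; the chord is E-G#-B-D#.
The figure 65 means first inversion — the third is in the bass.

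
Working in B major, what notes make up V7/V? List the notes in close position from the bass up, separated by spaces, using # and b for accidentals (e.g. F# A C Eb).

C# E# G# B

V7/V is a secondary dominant — the dominant seventh of V. V in B major is F#, so the applied chord's root is C#, a perfect fifth above.
Building a dominant seventh chord on C# gives C#-E#-G#-B.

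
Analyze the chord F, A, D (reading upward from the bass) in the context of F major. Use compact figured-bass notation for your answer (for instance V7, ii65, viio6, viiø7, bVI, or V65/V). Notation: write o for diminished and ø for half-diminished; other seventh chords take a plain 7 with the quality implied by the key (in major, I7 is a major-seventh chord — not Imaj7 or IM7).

Stacked in thirds the chord is D-F-A: a minor triad on D.
In F major, D is the submediant; the diatonic minor triad there is vi.
With F in the bass the chord is in first inversion, so the figured bass is 6.

vi6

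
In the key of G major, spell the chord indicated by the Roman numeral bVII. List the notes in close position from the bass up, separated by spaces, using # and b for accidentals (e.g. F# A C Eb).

F A C

Scale degree 7 in G major is F#; lowering it a half step gives F. bVII is a major triad on the lowered seventh degree (the subtonic), borrowed from the parallel minor.
So the chord is F-A-C.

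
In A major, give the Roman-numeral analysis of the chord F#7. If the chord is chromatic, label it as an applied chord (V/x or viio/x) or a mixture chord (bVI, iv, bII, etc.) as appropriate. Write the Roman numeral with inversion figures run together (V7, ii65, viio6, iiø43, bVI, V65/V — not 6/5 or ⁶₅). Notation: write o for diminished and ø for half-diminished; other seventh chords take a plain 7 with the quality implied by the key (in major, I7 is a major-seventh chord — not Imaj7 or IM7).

V7/ii

Stacked in thirds the chord is F#-A#-C#-E: a dominant seventh chord on F#.
F# is not a diatonic chord root with this quality in A major, but it lies a perfect fifth above B (ii), so the chord functions as an applied dominant of ii.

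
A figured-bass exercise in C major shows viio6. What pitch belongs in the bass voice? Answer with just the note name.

D

viio in C major has root B; the chord is B-D-F.
The figure 6 means first inversion — the third is in the bass.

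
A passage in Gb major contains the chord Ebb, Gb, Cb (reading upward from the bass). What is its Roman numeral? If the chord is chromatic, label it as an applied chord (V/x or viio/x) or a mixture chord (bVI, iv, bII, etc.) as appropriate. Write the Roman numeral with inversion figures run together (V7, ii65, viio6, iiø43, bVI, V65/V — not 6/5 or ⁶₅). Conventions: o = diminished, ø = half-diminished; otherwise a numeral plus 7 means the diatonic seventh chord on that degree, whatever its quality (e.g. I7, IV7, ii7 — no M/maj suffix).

The pitches Cb-Ebb-Gb form a minor triad rooted on Cb.
Cb is the fourth degree of Gb major. This is the minor subdominant, borrowed from the parallel minor.
With Ebb in the bass the chord is in first inversion, so the figured bass is 6.

iv6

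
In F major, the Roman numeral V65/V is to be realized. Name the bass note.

The applied chord V65/V is rooted on G: G-B-D-F.
The figure 65 means first inversion — the third is in the bass.

B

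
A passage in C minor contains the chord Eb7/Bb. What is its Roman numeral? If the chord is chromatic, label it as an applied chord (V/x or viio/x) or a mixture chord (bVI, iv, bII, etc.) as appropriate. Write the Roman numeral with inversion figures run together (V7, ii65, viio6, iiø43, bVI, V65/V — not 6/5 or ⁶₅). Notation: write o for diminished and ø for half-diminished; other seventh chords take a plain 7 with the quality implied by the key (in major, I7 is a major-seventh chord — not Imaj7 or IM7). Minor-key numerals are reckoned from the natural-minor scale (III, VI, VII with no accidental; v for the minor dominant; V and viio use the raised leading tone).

V43/VI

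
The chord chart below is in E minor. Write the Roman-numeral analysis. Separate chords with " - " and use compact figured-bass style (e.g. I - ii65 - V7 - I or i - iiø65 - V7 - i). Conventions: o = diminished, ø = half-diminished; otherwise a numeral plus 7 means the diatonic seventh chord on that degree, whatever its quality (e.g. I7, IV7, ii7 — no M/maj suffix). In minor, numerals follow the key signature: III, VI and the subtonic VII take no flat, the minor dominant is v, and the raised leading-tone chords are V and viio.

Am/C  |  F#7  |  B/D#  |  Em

Am/C has root A, degree 4 in E minor, so iv6.
F#7: a dominant seventh chord on F#, the applied dominant of V → V7/V.
B/D# has root B, degree 5 in E minor, so V6.
Em has root E, degree 1 in E minor, so i.

iv6 - V7/V - V6 - i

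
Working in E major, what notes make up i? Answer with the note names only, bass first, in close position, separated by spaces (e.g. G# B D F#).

i is the minor tonic, borrowed from the parallel minor. In E major that root is E.
So the chord is E-G-B.

E G B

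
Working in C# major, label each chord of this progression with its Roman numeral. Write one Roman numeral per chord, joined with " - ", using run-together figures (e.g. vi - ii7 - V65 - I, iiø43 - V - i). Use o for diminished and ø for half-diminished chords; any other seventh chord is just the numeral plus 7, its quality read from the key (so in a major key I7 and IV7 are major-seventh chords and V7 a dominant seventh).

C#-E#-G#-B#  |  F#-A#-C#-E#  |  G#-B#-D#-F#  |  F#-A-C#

C#-E#-G#-B# has root C#, degree 1 in C# major, so I7.
F#-A#-C#-E#: root F# is the subdominant; major seventh chord there is IV7.
G#-B#-D#-F#: root G# is the dominant; dominant seventh chord there is V7.
F#-A-C#: minor triad on F# — chromatic; iv (borrowed from the parallel minor).

I7 - IV7 - V7 - iv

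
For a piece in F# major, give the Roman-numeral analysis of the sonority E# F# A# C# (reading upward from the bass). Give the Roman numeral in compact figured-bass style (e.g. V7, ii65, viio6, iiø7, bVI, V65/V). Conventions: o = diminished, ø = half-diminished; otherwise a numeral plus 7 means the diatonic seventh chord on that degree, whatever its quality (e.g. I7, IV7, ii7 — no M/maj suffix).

I42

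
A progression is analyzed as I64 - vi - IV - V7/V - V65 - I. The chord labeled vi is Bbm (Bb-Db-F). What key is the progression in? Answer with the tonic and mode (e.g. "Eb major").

Db major

vi is given as Bb-Db-F — a minor triad with root Bb.
If Bb is scale degree 6 and the mode makes that degree carry a minor triad, the tonic is Db and the mode is major.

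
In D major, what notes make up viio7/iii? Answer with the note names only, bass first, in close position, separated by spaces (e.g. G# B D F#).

The slash marks an applied leading-tone chord: viio of iii. In D major, iii is F#, so the leading tone to it is E#, a half step below.
Building a fully diminished seventh chord on E# gives E#-G#-B-D.

E# G# B D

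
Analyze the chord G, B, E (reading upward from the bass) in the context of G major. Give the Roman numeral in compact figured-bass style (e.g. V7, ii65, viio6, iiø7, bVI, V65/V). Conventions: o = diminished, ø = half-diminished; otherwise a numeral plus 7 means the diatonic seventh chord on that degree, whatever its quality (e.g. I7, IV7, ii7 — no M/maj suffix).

vi6

The pitches E-G-B form a minor triad rooted on E.
In G major, E is the submediant; the diatonic minor triad there is vi.
With G in the bass the chord is in first inversion, so the figured bass is 6.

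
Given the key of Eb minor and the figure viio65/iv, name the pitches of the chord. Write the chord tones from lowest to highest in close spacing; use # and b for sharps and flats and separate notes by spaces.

Bb Db Fb G

The slash marks an applied leading-tone chord: viio of iv. In Eb minor, iv is Ab, so the leading tone to it is G, a half step below.
Building a fully diminished seventh chord on G gives G-Bb-Db-Fb.
With the 65 figure the chord is in first inversion; from the bass Bb upward in close position it reads Bb-Db-Fb-G.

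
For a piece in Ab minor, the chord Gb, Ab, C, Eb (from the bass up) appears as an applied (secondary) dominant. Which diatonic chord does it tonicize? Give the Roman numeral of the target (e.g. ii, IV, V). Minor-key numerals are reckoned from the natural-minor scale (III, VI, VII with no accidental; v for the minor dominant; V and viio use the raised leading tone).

The chord is a dominant seventh chord on Ab.
A dominant resolves down a perfect fifth: Ab → Db. In Ab minor, Db is scale degree 4, i.e. iv.

iv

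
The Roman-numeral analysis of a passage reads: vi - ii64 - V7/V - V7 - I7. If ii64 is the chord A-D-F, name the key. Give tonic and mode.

C major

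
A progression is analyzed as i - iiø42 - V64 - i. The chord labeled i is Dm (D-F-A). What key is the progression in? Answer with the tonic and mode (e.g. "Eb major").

D minor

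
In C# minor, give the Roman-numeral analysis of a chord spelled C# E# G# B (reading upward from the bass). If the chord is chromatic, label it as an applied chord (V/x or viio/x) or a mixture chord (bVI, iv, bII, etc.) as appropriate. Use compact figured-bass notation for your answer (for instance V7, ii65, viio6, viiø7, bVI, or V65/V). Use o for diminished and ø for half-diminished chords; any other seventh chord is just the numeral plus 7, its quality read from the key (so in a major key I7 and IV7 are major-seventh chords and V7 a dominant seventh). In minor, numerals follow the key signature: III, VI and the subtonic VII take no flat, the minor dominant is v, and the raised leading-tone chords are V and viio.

V7/iv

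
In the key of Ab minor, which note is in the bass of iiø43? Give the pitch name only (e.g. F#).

Fb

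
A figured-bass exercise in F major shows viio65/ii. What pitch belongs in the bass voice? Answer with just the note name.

A

The applied chord viio65/ii is rooted on F#: F#-A-C-Eb.
The figure 65 means first inversion — the third is in the bass.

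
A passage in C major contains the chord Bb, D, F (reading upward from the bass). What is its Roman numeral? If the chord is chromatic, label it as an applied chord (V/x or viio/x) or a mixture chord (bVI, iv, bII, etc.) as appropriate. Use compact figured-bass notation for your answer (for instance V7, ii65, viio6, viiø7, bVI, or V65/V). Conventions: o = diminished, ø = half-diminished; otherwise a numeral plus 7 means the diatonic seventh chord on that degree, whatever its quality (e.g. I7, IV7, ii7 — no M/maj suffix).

bVII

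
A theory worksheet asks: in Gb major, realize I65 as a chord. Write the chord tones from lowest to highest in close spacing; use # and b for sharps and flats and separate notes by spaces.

Bb Db F Gb

The numeral's case and figure indicate a major seventh chord. In Gb major its root, the tonic, is Gb.
That chord is spelled Gb-Bb-Db-F.
The figured bass 65 indicates first inversion, placing the third (Bb) in the bass: Bb-Db-F-Gb.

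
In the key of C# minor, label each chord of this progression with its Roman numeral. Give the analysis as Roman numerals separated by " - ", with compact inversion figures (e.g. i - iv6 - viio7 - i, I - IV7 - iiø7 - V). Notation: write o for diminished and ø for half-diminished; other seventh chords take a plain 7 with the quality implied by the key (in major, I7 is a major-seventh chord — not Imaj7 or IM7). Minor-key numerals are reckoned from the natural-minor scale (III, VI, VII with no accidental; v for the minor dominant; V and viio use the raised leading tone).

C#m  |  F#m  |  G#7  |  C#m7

C#m: root C# is the tonic; minor triad there is i.
F#m has root F#, degree 4 in C# minor, so iv.
G#7 has root G#, degree 5 in C# minor, so V7.
C#m7: minor seventh chord on C# = scale degree 1 → i7.

i - iv - V7 - i7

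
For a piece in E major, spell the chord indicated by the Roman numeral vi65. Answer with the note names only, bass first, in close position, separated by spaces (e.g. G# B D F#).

In E major, the submediant is C#, and the diatonic chord built there is a minor seventh chord.
Stacking thirds from C# gives C#-E-G#-B.
The figured bass 65 indicates first inversion, placing the third (E) in the bass: E-G#-B-C#.

E G# B C#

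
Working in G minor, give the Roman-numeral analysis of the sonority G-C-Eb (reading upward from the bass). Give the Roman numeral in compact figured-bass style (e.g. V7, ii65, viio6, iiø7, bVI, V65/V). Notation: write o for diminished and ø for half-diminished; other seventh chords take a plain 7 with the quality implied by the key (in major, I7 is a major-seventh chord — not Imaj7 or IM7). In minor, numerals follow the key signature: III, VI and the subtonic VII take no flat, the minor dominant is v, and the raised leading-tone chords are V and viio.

The pitches C-Eb-G form a minor triad rooted on C.
In G minor, C is the subdominant; the diatonic minor triad there is iv.
With G in the bass the chord is in second inversion, so the figured bass is 64.

iv64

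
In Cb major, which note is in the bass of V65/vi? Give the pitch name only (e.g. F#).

G

The applied chord V65/vi is rooted on Eb: Eb-G-Bb-Db.
The figure 65 means first inversion — the third is in the bass.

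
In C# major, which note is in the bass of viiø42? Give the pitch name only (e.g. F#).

A#

viiø in C# major has root B#; the chord is B#-D#-F#-A#.
The figure 42 means third inversion — the seventh is in the bass.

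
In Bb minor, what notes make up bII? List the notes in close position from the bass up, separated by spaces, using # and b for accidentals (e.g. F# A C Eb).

Scale degree 2 in Bb minor is C; lowering it a half step gives Cb. bII is the Neapolitan chord — a major triad on the lowered second degree.
So the chord is Cb-Eb-Gb, a major triad.

Cb Eb Gb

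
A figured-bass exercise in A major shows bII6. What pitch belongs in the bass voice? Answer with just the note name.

bII in A major has root Bb; the chord is Bb-D-F.
The figure 6 means first inversion — the third is in the bass.

D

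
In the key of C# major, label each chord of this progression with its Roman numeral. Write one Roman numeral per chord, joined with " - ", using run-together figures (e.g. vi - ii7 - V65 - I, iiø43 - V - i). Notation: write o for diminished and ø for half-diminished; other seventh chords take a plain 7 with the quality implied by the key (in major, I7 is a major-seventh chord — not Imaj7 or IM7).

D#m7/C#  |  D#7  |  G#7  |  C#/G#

ii42 - V7/V - V7 - I64

D#m7/C#: minor seventh chord on D# = scale degree 2 → ii42.
D#7 is the secondary dominant of V (dominant seventh chord on D#): V7/V.
G#7: root G# is the dominant; dominant seventh chord there is V7.
C#/G#: root C# is the tonic; major triad there is I64.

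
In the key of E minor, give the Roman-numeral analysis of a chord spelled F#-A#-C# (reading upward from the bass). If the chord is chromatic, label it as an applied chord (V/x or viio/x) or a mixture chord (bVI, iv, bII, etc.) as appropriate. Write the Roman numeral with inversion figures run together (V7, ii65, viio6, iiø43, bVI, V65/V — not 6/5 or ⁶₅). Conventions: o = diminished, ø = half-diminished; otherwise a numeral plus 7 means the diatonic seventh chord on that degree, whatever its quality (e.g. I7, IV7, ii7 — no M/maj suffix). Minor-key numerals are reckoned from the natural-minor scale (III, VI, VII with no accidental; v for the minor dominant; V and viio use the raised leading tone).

Stacked in thirds the chord is F#-A#-C#: a major triad on F#.
F# is not a diatonic chord root with this quality in E minor, but it lies a perfect fifth above B (V), so the chord functions as an applied dominant of V.

V/V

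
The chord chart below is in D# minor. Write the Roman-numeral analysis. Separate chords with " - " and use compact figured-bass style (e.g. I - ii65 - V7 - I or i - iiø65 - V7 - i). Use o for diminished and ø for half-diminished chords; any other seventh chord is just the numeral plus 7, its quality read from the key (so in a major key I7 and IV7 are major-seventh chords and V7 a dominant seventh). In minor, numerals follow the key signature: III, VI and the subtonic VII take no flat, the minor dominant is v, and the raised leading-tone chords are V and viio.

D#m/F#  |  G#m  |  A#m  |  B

i6 - iv - v - VI

D#m/F#: root D# is the tonic; minor triad there is i6.
G#m: root G# is the subdominant; minor triad there is iv.
A#m: root A# is the dominant; minor triad there is v.
B: major triad on B = scale degree 6 → VI.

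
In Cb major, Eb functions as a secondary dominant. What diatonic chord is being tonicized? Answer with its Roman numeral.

vi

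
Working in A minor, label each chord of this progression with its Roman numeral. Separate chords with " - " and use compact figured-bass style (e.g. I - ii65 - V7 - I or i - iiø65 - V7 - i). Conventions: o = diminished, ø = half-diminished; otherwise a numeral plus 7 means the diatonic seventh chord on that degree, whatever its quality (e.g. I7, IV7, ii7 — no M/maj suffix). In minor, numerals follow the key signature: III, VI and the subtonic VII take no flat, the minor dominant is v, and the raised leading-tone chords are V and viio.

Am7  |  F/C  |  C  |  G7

Am7: root A is the tonic; minor seventh chord there is i7.
F/C: major triad on F = scale degree 6 → VI64.
C has root C, degree 3 in A minor, so III.
G7: dominant seventh chord on G = scale degree 7 → VII7.

i7 - VI64 - III - VII7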